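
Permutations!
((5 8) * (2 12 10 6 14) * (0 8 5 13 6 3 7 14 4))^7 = ((0 8 13 6 4)(2 12 10 3 7 14))^7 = (0 13 4 8 6)(2 12 10 3 7 14)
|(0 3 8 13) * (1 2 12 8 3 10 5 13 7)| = |(0 10 5 13)(1 2 12 8 7)| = 20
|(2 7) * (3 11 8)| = 6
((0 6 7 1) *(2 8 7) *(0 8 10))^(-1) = (0 10 2 6)(1 7 8)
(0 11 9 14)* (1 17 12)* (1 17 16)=(0 11 9 14)(1 16)(12 17)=[11, 16, 2, 3, 4, 5, 6, 7, 8, 14, 10, 9, 17, 13, 0, 15, 1, 12]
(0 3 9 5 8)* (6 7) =[3, 1, 2, 9, 4, 8, 7, 6, 0, 5] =(0 3 9 5 8)(6 7)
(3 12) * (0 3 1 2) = (0 3 12 1 2) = [3, 2, 0, 12, 4, 5, 6, 7, 8, 9, 10, 11, 1]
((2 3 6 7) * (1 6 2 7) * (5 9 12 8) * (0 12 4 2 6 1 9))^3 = ((0 12 8 5)(2 3 6 9 4))^3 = (0 5 8 12)(2 9 3 4 6)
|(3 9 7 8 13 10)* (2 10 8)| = 10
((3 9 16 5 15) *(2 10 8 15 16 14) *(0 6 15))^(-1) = ((0 6 15 3 9 14 2 10 8)(5 16))^(-1) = (0 8 10 2 14 9 3 15 6)(5 16)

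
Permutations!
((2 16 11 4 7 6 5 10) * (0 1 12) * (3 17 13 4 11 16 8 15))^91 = (0 1 12)(2 3 4 5 8 17 7 10 15 13 6)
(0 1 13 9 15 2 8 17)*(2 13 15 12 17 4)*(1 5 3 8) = (0 5 3 8 4 2 1 15 13 9 12 17) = [5, 15, 1, 8, 2, 3, 6, 7, 4, 12, 10, 11, 17, 9, 14, 13, 16, 0]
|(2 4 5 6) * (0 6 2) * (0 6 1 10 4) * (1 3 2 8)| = |(0 3 2)(1 10 4 5 8)| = 15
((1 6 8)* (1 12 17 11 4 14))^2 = ((1 6 8 12 17 11 4 14))^2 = (1 8 17 4)(6 12 11 14)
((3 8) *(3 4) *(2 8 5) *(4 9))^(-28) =((2 8 9 4 3 5))^(-28) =(2 9 3)(4 5 8)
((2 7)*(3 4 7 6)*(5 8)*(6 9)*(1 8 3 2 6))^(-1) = (1 9 2 6 7 4 3 5 8)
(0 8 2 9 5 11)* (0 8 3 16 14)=(0 3 16 14)(2 9 5 11 8)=[3, 1, 9, 16, 4, 11, 6, 7, 2, 5, 10, 8, 12, 13, 0, 15, 14]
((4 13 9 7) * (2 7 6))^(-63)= (2 13)(4 6)(7 9)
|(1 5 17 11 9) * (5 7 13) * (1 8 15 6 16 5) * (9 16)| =12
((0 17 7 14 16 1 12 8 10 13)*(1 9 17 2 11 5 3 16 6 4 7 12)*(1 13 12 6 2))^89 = (0 13 1)(2 11 5 3 16 9 17 6 4 7 14)(8 12 10)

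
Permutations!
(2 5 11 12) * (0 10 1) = (0 10 1)(2 5 11 12) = [10, 0, 5, 3, 4, 11, 6, 7, 8, 9, 1, 12, 2]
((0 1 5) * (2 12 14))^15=((0 1 5)(2 12 14))^15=(14)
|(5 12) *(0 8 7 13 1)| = 10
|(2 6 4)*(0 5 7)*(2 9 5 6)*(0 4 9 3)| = |(0 6 9 5 7 4 3)| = 7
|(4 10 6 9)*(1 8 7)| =|(1 8 7)(4 10 6 9)| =12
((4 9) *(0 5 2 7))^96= (9)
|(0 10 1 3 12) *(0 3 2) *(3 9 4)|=|(0 10 1 2)(3 12 9 4)|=4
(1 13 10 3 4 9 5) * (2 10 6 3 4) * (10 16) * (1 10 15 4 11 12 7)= (1 13 6 3 2 16 15 4 9 5 10 11 12 7)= [0, 13, 16, 2, 9, 10, 3, 1, 8, 5, 11, 12, 7, 6, 14, 4, 15]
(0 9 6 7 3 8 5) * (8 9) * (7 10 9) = (0 8 5)(3 7)(6 10 9) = [8, 1, 2, 7, 4, 0, 10, 3, 5, 6, 9]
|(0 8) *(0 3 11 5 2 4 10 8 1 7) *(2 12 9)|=|(0 1 7)(2 4 10 8 3 11 5 12 9)|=9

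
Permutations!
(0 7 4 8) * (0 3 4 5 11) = (0 7 5 11)(3 4 8) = [7, 1, 2, 4, 8, 11, 6, 5, 3, 9, 10, 0]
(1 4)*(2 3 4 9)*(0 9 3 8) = [9, 3, 8, 4, 1, 5, 6, 7, 0, 2] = (0 9 2 8)(1 3 4)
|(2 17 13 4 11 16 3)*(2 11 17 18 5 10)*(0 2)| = 15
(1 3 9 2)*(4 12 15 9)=(1 3 4 12 15 9 2)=[0, 3, 1, 4, 12, 5, 6, 7, 8, 2, 10, 11, 15, 13, 14, 9]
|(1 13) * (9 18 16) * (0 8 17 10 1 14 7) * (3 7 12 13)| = |(0 8 17 10 1 3 7)(9 18 16)(12 13 14)| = 21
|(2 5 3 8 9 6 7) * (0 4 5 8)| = |(0 4 5 3)(2 8 9 6 7)| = 20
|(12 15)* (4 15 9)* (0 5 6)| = |(0 5 6)(4 15 12 9)| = 12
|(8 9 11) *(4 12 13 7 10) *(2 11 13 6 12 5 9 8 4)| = |(2 11 4 5 9 13 7 10)(6 12)| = 8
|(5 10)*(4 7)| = |(4 7)(5 10)| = 2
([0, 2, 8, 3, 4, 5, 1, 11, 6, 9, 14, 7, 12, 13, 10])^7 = (1 6 8 2)(7 11)(10 14)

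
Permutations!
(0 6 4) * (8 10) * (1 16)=(0 6 4)(1 16)(8 10)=[6, 16, 2, 3, 0, 5, 4, 7, 10, 9, 8, 11, 12, 13, 14, 15, 1]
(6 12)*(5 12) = (5 12 6) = [0, 1, 2, 3, 4, 12, 5, 7, 8, 9, 10, 11, 6]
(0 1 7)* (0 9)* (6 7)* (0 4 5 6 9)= (0 1 9 4 5 6 7)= [1, 9, 2, 3, 5, 6, 7, 0, 8, 4]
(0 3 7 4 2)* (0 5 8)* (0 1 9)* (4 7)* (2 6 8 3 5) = (0 5 3 4 6 8 1 9) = [5, 9, 2, 4, 6, 3, 8, 7, 1, 0]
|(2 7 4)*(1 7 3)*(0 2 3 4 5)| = 7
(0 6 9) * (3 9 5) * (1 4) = (0 6 5 3 9)(1 4) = [6, 4, 2, 9, 1, 3, 5, 7, 8, 0]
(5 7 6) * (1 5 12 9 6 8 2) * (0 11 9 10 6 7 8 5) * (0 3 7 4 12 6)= (0 11 9 4 12 10)(1 3 7 5 8 2)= [11, 3, 1, 7, 12, 8, 6, 5, 2, 4, 0, 9, 10]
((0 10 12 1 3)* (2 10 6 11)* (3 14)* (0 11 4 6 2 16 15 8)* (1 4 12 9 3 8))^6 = ((0 2 10 9 3 11 16 15 1 14 8)(4 6 12))^6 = (0 16 2 15 10 1 9 14 3 8 11)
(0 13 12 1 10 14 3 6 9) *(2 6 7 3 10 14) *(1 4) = [13, 14, 6, 7, 1, 5, 9, 3, 8, 0, 2, 11, 4, 12, 10] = (0 13 12 4 1 14 10 2 6 9)(3 7)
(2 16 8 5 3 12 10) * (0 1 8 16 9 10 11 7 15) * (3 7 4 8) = (16)(0 1 3 12 11 4 8 5 7 15)(2 9 10) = [1, 3, 9, 12, 8, 7, 6, 15, 5, 10, 2, 4, 11, 13, 14, 0, 16]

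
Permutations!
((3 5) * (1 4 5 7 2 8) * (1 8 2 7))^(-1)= (8)(1 3 5 4)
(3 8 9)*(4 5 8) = (3 4 5 8 9) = [0, 1, 2, 4, 5, 8, 6, 7, 9, 3]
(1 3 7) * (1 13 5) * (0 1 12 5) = (0 1 3 7 13)(5 12) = [1, 3, 2, 7, 4, 12, 6, 13, 8, 9, 10, 11, 5, 0]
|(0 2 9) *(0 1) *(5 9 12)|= |(0 2 12 5 9 1)|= 6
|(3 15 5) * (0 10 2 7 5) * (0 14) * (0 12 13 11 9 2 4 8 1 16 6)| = 70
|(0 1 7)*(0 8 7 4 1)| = |(1 4)(7 8)| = 2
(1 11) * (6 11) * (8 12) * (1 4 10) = (1 6 11 4 10)(8 12) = [0, 6, 2, 3, 10, 5, 11, 7, 12, 9, 1, 4, 8]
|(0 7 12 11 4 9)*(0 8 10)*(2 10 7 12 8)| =14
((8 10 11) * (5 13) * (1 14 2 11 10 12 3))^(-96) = (1 2 8 3 14 11 12)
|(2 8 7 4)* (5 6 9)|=12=|(2 8 7 4)(5 6 9)|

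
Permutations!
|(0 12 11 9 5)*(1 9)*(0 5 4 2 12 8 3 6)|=|(0 8 3 6)(1 9 4 2 12 11)|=12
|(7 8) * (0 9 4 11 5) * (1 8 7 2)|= 15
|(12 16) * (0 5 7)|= |(0 5 7)(12 16)|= 6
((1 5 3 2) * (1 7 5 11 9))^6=(11)(2 5)(3 7)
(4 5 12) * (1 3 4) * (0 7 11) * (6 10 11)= (0 7 6 10 11)(1 3 4 5 12)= [7, 3, 2, 4, 5, 12, 10, 6, 8, 9, 11, 0, 1]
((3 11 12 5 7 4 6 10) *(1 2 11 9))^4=(1 5 10 2 7 3 11 4 9 12 6)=((1 2 11 12 5 7 4 6 10 3 9))^4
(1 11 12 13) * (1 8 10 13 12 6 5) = [0, 11, 2, 3, 4, 1, 5, 7, 10, 9, 13, 6, 12, 8] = (1 11 6 5)(8 10 13)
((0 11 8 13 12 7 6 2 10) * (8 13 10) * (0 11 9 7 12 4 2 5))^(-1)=((0 9 7 6 5)(2 8 10 11 13 4))^(-1)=(0 5 6 7 9)(2 4 13 11 10 8)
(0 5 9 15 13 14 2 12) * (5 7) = (0 7 5 9 15 13 14 2 12) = [7, 1, 12, 3, 4, 9, 6, 5, 8, 15, 10, 11, 0, 14, 2, 13]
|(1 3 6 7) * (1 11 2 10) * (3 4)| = 8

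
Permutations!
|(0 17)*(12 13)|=|(0 17)(12 13)|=2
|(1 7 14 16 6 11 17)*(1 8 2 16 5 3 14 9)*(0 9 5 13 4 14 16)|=|(0 9 1 7 5 3 16 6 11 17 8 2)(4 14 13)|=12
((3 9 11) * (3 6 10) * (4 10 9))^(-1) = ((3 4 10)(6 9 11))^(-1) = (3 10 4)(6 11 9)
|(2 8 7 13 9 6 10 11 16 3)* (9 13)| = 9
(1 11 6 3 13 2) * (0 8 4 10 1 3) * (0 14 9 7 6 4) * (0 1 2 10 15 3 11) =(0 8 1)(2 11 4 15 3 13 10)(6 14 9 7) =[8, 0, 11, 13, 15, 5, 14, 6, 1, 7, 2, 4, 12, 10, 9, 3]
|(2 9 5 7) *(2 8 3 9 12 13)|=15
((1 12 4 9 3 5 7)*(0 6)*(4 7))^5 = ((0 6)(1 12 7)(3 5 4 9))^5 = (0 6)(1 7 12)(3 5 4 9)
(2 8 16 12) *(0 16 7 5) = (0 16 12 2 8 7 5) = [16, 1, 8, 3, 4, 0, 6, 5, 7, 9, 10, 11, 2, 13, 14, 15, 12]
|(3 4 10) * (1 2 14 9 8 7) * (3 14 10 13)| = 21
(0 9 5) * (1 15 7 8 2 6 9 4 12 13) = (0 4 12 13 1 15 7 8 2 6 9 5) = [4, 15, 6, 3, 12, 0, 9, 8, 2, 5, 10, 11, 13, 1, 14, 7]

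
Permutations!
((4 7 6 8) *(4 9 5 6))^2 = ((4 7)(5 6 8 9))^2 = (5 8)(6 9)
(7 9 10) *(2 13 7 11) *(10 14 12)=(2 13 7 9 14 12 10 11)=[0, 1, 13, 3, 4, 5, 6, 9, 8, 14, 11, 2, 10, 7, 12]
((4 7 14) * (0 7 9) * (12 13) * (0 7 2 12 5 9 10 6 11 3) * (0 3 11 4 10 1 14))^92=(0 2 12 13 5 9 7)(1 10 4 14 6)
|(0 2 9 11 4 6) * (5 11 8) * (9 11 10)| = |(0 2 11 4 6)(5 10 9 8)| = 20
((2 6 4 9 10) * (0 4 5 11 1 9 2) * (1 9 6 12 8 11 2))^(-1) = (0 10 9 11 8 12 2 5 6 1 4)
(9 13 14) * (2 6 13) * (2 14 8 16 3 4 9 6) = (3 4 9 14 6 13 8 16) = [0, 1, 2, 4, 9, 5, 13, 7, 16, 14, 10, 11, 12, 8, 6, 15, 3]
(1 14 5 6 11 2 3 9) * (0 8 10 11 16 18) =[8, 14, 3, 9, 4, 6, 16, 7, 10, 1, 11, 2, 12, 13, 5, 15, 18, 17, 0] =(0 8 10 11 2 3 9 1 14 5 6 16 18)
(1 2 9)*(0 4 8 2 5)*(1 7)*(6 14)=[4, 5, 9, 3, 8, 0, 14, 1, 2, 7, 10, 11, 12, 13, 6]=(0 4 8 2 9 7 1 5)(6 14)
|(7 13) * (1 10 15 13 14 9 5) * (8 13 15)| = 8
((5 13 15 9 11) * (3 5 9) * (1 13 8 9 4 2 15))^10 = ((1 13)(2 15 3 5 8 9 11 4))^10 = (2 3 8 11)(4 15 5 9)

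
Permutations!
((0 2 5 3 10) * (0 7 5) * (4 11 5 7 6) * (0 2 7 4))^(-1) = (0 6 10 3 5 11 4 7)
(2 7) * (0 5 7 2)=(0 5 7)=[5, 1, 2, 3, 4, 7, 6, 0]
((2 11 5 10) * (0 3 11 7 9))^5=(0 2 11 9 10 3 7 5)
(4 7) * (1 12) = (1 12)(4 7) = [0, 12, 2, 3, 7, 5, 6, 4, 8, 9, 10, 11, 1]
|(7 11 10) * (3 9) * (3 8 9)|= |(7 11 10)(8 9)|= 6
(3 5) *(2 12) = (2 12)(3 5) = [0, 1, 12, 5, 4, 3, 6, 7, 8, 9, 10, 11, 2]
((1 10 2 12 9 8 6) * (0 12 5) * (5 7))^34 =(0 6 7 9 10)(1 5 8 2 12)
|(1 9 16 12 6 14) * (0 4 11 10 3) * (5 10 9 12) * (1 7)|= |(0 4 11 9 16 5 10 3)(1 12 6 14 7)|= 40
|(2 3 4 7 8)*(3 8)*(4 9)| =|(2 8)(3 9 4 7)| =4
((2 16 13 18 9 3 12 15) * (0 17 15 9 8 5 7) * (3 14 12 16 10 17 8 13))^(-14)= ((0 8 5 7)(2 10 17 15)(3 16)(9 14 12)(13 18))^(-14)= (18)(0 5)(2 17)(7 8)(9 14 12)(10 15)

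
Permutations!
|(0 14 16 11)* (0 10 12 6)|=7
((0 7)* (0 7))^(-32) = ((7))^(-32) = (7)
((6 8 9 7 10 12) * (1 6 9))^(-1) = ((1 6 8)(7 10 12 9))^(-1) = (1 8 6)(7 9 12 10)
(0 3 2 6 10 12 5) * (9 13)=[3, 1, 6, 2, 4, 0, 10, 7, 8, 13, 12, 11, 5, 9]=(0 3 2 6 10 12 5)(9 13)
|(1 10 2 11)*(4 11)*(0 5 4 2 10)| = 5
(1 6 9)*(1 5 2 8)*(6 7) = (1 7 6 9 5 2 8) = [0, 7, 8, 3, 4, 2, 9, 6, 1, 5]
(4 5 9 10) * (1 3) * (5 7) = (1 3)(4 7 5 9 10) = [0, 3, 2, 1, 7, 9, 6, 5, 8, 10, 4]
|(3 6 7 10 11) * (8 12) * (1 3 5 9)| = |(1 3 6 7 10 11 5 9)(8 12)| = 8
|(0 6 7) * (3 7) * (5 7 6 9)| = |(0 9 5 7)(3 6)| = 4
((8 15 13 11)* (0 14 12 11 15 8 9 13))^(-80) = (0 9 14 13 12 15 11)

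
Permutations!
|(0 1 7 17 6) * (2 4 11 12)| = |(0 1 7 17 6)(2 4 11 12)| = 20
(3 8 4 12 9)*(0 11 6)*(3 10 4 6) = (0 11 3 8 6)(4 12 9 10) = [11, 1, 2, 8, 12, 5, 0, 7, 6, 10, 4, 3, 9]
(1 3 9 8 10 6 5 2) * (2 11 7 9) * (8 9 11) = (1 3 2)(5 8 10 6)(7 11) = [0, 3, 1, 2, 4, 8, 5, 11, 10, 9, 6, 7]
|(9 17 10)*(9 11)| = |(9 17 10 11)| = 4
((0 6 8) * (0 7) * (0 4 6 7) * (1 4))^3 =((0 7 1 4 6 8))^3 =(0 4)(1 8)(6 7)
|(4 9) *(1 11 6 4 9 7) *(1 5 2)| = 7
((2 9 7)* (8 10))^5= (2 7 9)(8 10)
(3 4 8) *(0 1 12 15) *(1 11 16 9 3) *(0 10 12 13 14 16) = (0 11)(1 13 14 16 9 3 4 8)(10 12 15) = [11, 13, 2, 4, 8, 5, 6, 7, 1, 3, 12, 0, 15, 14, 16, 10, 9]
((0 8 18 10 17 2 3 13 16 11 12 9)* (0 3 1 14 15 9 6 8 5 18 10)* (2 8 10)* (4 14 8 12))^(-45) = (18)(3 11 15 13 4 9 16 14)(6 12 17 10)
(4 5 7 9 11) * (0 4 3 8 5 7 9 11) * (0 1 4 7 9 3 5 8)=(0 7 11 5 3)(1 4 9)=[7, 4, 2, 0, 9, 3, 6, 11, 8, 1, 10, 5]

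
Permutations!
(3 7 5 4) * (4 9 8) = (3 7 5 9 8 4) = [0, 1, 2, 7, 3, 9, 6, 5, 4, 8]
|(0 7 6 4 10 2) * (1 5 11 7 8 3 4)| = 30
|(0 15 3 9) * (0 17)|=5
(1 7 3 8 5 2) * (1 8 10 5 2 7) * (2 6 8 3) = (2 3 10 5 7)(6 8) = [0, 1, 3, 10, 4, 7, 8, 2, 6, 9, 5]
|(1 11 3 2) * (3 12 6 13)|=|(1 11 12 6 13 3 2)|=7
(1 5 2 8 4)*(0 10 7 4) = (0 10 7 4 1 5 2 8) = [10, 5, 8, 3, 1, 2, 6, 4, 0, 9, 7]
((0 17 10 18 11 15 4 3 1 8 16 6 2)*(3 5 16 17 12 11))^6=((0 12 11 15 4 5 16 6 2)(1 8 17 10 18 3))^6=(18)(0 16 15)(2 5 11)(4 12 6)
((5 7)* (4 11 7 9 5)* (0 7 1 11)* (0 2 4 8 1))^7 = ((0 7 8 1 11)(2 4)(5 9))^7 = (0 8 11 7 1)(2 4)(5 9)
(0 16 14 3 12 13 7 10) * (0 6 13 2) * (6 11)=(0 16 14 3 12 2)(6 13 7 10 11)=[16, 1, 0, 12, 4, 5, 13, 10, 8, 9, 11, 6, 2, 7, 3, 15, 14]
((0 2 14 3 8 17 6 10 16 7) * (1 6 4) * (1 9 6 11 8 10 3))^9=(0 6 11 7 9 1 16 4 14 10 17 2 3 8)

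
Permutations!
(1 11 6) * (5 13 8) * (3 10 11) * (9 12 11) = (1 3 10 9 12 11 6)(5 13 8) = [0, 3, 2, 10, 4, 13, 1, 7, 5, 12, 9, 6, 11, 8]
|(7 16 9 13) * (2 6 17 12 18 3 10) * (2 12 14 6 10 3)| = |(2 10 12 18)(6 17 14)(7 16 9 13)| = 12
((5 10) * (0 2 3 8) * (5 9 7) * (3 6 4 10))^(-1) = (0 8 3 5 7 9 10 4 6 2)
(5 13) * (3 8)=(3 8)(5 13)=[0, 1, 2, 8, 4, 13, 6, 7, 3, 9, 10, 11, 12, 5]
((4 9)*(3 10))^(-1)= (3 10)(4 9)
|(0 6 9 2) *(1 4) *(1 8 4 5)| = 4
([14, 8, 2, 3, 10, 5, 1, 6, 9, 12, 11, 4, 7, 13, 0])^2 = [0, 9, 2, 3, 11, 5, 8, 1, 12, 7, 4, 10, 6, 13, 14]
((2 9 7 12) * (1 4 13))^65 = (1 13 4)(2 9 7 12)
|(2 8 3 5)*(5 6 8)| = |(2 5)(3 6 8)| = 6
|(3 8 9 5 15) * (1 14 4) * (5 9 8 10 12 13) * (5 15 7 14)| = |(1 5 7 14 4)(3 10 12 13 15)| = 5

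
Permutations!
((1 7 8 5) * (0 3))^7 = ((0 3)(1 7 8 5))^7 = (0 3)(1 5 8 7)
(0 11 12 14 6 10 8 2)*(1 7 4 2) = [11, 7, 0, 3, 2, 5, 10, 4, 1, 9, 8, 12, 14, 13, 6] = (0 11 12 14 6 10 8 1 7 4 2)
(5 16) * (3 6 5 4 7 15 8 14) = (3 6 5 16 4 7 15 8 14) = [0, 1, 2, 6, 7, 16, 5, 15, 14, 9, 10, 11, 12, 13, 3, 8, 4]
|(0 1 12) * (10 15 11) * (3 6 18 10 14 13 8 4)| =30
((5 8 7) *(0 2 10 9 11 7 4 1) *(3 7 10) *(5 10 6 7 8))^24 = (6 11 9 10 7)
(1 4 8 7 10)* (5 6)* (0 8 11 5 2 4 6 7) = (0 8)(1 6 2 4 11 5 7 10) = [8, 6, 4, 3, 11, 7, 2, 10, 0, 9, 1, 5]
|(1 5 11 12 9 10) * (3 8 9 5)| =15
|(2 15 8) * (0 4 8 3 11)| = 7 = |(0 4 8 2 15 3 11)|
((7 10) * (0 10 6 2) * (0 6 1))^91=(0 1 7 10)(2 6)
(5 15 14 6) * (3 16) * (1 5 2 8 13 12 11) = [0, 5, 8, 16, 4, 15, 2, 7, 13, 9, 10, 1, 11, 12, 6, 14, 3] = (1 5 15 14 6 2 8 13 12 11)(3 16)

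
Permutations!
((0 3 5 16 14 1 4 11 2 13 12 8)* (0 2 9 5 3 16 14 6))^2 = (0 6 16)(1 11 5)(2 12)(4 9 14)(8 13)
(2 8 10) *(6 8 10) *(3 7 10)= [0, 1, 3, 7, 4, 5, 8, 10, 6, 9, 2]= (2 3 7 10)(6 8)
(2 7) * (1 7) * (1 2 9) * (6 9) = (1 7 6 9) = [0, 7, 2, 3, 4, 5, 9, 6, 8, 1]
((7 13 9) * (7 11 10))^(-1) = ((7 13 9 11 10))^(-1) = (7 10 11 9 13)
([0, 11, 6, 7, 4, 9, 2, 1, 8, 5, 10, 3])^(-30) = (1 3)(7 11)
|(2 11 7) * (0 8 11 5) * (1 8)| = 7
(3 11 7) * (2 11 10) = (2 11 7 3 10) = [0, 1, 11, 10, 4, 5, 6, 3, 8, 9, 2, 7]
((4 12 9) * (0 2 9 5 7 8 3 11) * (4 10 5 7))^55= (12)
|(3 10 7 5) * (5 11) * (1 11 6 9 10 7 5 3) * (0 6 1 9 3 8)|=21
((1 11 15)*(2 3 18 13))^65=((1 11 15)(2 3 18 13))^65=(1 15 11)(2 3 18 13)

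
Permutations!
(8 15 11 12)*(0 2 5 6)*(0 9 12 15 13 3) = [2, 1, 5, 0, 4, 6, 9, 7, 13, 12, 10, 15, 8, 3, 14, 11] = (0 2 5 6 9 12 8 13 3)(11 15)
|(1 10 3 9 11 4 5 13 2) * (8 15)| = |(1 10 3 9 11 4 5 13 2)(8 15)| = 18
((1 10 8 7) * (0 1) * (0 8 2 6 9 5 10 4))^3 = (2 5 6 10 9)(7 8)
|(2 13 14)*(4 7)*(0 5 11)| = 6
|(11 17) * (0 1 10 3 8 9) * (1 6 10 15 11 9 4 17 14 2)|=40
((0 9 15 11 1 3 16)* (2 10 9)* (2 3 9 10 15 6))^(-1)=((0 3 16)(1 9 6 2 15 11))^(-1)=(0 16 3)(1 11 15 2 6 9)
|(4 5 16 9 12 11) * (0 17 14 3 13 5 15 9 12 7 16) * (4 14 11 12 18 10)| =7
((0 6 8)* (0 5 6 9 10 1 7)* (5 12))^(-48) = ((0 9 10 1 7)(5 6 8 12))^(-48) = (12)(0 10 7 9 1)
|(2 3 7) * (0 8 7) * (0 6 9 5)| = |(0 8 7 2 3 6 9 5)| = 8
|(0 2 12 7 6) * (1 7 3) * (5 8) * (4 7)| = 8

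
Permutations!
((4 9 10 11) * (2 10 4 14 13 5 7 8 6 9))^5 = (2 5 4 13 9 14 6 11 8 10 7)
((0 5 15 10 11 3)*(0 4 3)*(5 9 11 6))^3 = (3 4)(5 6 10 15)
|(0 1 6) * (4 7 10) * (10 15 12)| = 15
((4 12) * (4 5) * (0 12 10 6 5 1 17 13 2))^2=(0 1 13)(2 12 17)(4 6)(5 10)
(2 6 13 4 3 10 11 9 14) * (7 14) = (2 6 13 4 3 10 11 9 7 14) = [0, 1, 6, 10, 3, 5, 13, 14, 8, 7, 11, 9, 12, 4, 2]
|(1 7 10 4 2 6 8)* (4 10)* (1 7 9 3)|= |(10)(1 9 3)(2 6 8 7 4)|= 15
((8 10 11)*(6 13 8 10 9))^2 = (6 8)(9 13)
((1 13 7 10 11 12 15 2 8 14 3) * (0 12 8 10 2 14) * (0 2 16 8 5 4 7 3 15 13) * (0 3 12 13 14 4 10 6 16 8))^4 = (0 15 2 13 4 6 12 7 16 14 8)(5 10 11)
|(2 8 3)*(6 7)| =|(2 8 3)(6 7)| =6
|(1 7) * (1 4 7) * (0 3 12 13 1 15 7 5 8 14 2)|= 12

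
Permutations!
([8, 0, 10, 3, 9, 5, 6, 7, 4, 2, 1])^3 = (0 9 1 4 10 8 2)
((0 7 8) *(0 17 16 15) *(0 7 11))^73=((0 11)(7 8 17 16 15))^73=(0 11)(7 16 8 15 17)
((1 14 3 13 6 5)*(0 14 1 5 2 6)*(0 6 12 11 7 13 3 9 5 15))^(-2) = (0 5 14 15 9)(2 13 11)(6 7 12)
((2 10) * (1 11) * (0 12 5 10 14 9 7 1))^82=((0 12 5 10 2 14 9 7 1 11))^82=(0 5 2 9 1)(7 11 12 10 14)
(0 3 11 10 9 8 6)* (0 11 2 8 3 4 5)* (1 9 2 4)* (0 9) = (0 1)(2 8 6 11 10)(3 4 5 9) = [1, 0, 8, 4, 5, 9, 11, 7, 6, 3, 2, 10]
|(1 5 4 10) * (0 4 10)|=6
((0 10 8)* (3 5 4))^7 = (0 10 8)(3 5 4)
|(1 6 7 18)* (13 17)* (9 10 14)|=12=|(1 6 7 18)(9 10 14)(13 17)|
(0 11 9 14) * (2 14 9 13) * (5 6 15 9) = (0 11 13 2 14)(5 6 15 9) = [11, 1, 14, 3, 4, 6, 15, 7, 8, 5, 10, 13, 12, 2, 0, 9]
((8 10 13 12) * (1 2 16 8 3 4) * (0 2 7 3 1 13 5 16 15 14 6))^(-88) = (16)(0 15 6 2 14)(1 3 13)(4 12 7)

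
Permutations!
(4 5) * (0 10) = (0 10)(4 5) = [10, 1, 2, 3, 5, 4, 6, 7, 8, 9, 0]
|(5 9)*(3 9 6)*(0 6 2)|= 6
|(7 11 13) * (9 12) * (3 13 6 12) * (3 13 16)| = 6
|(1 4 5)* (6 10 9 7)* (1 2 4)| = 12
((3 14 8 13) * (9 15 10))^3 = (15)(3 13 8 14)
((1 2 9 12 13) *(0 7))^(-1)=(0 7)(1 13 12 9 2)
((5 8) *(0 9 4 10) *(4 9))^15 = (10)(5 8)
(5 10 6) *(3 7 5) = (3 7 5 10 6) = [0, 1, 2, 7, 4, 10, 3, 5, 8, 9, 6]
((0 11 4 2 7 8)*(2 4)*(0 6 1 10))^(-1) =(0 10 1 6 8 7 2 11)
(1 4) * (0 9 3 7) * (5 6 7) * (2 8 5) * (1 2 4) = (0 9 3 4 2 8 5 6 7) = [9, 1, 8, 4, 2, 6, 7, 0, 5, 3]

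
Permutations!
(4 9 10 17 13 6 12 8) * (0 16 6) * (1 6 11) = (0 16 11 1 6 12 8 4 9 10 17 13) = [16, 6, 2, 3, 9, 5, 12, 7, 4, 10, 17, 1, 8, 0, 14, 15, 11, 13]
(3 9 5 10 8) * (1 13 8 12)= (1 13 8 3 9 5 10 12)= [0, 13, 2, 9, 4, 10, 6, 7, 3, 5, 12, 11, 1, 8]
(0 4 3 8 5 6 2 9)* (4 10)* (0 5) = (0 10 4 3 8)(2 9 5 6) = [10, 1, 9, 8, 3, 6, 2, 7, 0, 5, 4]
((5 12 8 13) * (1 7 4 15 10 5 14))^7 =(1 8 10 7 13 5 4 14 12 15)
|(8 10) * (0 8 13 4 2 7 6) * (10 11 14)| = 10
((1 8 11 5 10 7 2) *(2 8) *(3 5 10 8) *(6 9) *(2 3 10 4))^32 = ((1 3 5 8 11 4 2)(6 9)(7 10))^32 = (1 11 3 4 5 2 8)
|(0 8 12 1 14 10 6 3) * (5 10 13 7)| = |(0 8 12 1 14 13 7 5 10 6 3)| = 11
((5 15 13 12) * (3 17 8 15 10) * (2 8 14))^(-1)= (2 14 17 3 10 5 12 13 15 8)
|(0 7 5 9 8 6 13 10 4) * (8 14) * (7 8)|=|(0 8 6 13 10 4)(5 9 14 7)|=12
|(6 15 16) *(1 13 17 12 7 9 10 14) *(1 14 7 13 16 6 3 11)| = |(1 16 3 11)(6 15)(7 9 10)(12 13 17)| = 12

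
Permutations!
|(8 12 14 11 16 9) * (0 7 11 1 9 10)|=5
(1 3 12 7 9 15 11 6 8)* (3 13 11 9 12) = (1 13 11 6 8)(7 12)(9 15) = [0, 13, 2, 3, 4, 5, 8, 12, 1, 15, 10, 6, 7, 11, 14, 9]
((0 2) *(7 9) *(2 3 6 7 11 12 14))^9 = (14) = ((0 3 6 7 9 11 12 14 2))^9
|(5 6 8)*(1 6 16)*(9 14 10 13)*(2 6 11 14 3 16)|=|(1 11 14 10 13 9 3 16)(2 6 8 5)|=8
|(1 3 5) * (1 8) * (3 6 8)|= |(1 6 8)(3 5)|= 6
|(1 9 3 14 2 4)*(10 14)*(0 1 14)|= |(0 1 9 3 10)(2 4 14)|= 15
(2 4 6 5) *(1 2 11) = (1 2 4 6 5 11) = [0, 2, 4, 3, 6, 11, 5, 7, 8, 9, 10, 1]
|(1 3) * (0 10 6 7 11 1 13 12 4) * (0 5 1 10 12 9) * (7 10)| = |(0 12 4 5 1 3 13 9)(6 10)(7 11)| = 8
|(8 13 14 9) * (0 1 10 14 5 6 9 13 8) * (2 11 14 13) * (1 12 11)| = 11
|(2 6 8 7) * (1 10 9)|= 12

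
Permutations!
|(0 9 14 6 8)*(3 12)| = |(0 9 14 6 8)(3 12)| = 10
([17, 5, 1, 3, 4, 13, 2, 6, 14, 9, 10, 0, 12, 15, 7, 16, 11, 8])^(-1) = [11, 2, 6, 3, 4, 1, 7, 14, 17, 9, 10, 16, 12, 5, 8, 13, 15, 0]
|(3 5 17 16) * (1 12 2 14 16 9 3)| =|(1 12 2 14 16)(3 5 17 9)| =20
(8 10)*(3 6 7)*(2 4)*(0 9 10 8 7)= (0 9 10 7 3 6)(2 4)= [9, 1, 4, 6, 2, 5, 0, 3, 8, 10, 7]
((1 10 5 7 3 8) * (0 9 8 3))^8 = (0 9 8 1 10 5 7)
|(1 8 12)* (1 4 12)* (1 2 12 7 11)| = |(1 8 2 12 4 7 11)| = 7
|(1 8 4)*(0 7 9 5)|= |(0 7 9 5)(1 8 4)|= 12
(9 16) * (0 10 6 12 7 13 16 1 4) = [10, 4, 2, 3, 0, 5, 12, 13, 8, 1, 6, 11, 7, 16, 14, 15, 9] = (0 10 6 12 7 13 16 9 1 4)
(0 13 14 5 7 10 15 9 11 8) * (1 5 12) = [13, 5, 2, 3, 4, 7, 6, 10, 0, 11, 15, 8, 1, 14, 12, 9] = (0 13 14 12 1 5 7 10 15 9 11 8)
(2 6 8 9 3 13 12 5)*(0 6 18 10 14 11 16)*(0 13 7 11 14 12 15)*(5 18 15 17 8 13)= (0 6 13 17 8 9 3 7 11 16 5 2 15)(10 12 18)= [6, 1, 15, 7, 4, 2, 13, 11, 9, 3, 12, 16, 18, 17, 14, 0, 5, 8, 10]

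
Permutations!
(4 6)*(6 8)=(4 8 6)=[0, 1, 2, 3, 8, 5, 4, 7, 6]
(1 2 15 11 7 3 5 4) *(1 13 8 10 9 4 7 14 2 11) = (1 11 14 2 15)(3 5 7)(4 13 8 10 9) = [0, 11, 15, 5, 13, 7, 6, 3, 10, 4, 9, 14, 12, 8, 2, 1]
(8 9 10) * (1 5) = (1 5)(8 9 10) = [0, 5, 2, 3, 4, 1, 6, 7, 9, 10, 8]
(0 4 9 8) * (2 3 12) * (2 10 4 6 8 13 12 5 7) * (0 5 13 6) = (2 3 13 12 10 4 9 6 8 5 7) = [0, 1, 3, 13, 9, 7, 8, 2, 5, 6, 4, 11, 10, 12]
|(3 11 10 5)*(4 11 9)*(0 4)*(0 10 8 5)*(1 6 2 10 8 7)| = |(0 4 11 7 1 6 2 10)(3 9 8 5)| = 8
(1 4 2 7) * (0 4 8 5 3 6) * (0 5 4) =(1 8 4 2 7)(3 6 5) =[0, 8, 7, 6, 2, 3, 5, 1, 4]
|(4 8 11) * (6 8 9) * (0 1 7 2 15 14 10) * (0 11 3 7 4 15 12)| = 20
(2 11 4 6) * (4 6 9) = [0, 1, 11, 3, 9, 5, 2, 7, 8, 4, 10, 6] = (2 11 6)(4 9)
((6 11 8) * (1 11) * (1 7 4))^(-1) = (1 4 7 6 8 11)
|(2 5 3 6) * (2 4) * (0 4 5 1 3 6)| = 10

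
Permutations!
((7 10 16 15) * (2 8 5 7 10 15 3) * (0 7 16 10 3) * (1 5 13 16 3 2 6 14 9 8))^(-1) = (0 16 13 8 9 14 6 3 5 1 2 15 7)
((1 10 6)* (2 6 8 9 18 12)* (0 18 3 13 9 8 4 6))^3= (0 2 12 18)(1 6 4 10)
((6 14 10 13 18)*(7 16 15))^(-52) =((6 14 10 13 18)(7 16 15))^(-52) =(6 13 14 18 10)(7 15 16)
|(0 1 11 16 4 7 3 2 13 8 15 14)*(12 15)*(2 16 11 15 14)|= 8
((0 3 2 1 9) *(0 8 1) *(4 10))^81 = (4 10)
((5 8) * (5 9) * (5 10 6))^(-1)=(5 6 10 9 8)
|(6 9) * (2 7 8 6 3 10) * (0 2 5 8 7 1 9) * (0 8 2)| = 6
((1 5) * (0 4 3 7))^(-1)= ((0 4 3 7)(1 5))^(-1)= (0 7 3 4)(1 5)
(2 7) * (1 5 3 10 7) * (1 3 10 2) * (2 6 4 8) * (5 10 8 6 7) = (1 10 5 8 2 3 7)(4 6) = [0, 10, 3, 7, 6, 8, 4, 1, 2, 9, 5]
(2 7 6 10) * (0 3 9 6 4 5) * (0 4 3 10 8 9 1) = (0 10 2 7 3 1)(4 5)(6 8 9) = [10, 0, 7, 1, 5, 4, 8, 3, 9, 6, 2]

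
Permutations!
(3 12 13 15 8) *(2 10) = (2 10)(3 12 13 15 8) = [0, 1, 10, 12, 4, 5, 6, 7, 3, 9, 2, 11, 13, 15, 14, 8]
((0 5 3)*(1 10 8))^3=(10)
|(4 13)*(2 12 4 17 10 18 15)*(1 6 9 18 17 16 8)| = 22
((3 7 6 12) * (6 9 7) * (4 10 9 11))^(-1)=(3 12 6)(4 11 7 9 10)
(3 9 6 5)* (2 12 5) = (2 12 5 3 9 6) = [0, 1, 12, 9, 4, 3, 2, 7, 8, 6, 10, 11, 5]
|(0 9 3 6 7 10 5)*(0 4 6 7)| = |(0 9 3 7 10 5 4 6)| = 8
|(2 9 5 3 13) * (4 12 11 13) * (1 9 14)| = 10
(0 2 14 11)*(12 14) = (0 2 12 14 11) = [2, 1, 12, 3, 4, 5, 6, 7, 8, 9, 10, 0, 14, 13, 11]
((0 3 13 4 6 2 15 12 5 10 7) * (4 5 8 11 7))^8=((0 3 13 5 10 4 6 2 15 12 8 11 7))^8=(0 15 5 11 6 3 12 10 7 2 13 8 4)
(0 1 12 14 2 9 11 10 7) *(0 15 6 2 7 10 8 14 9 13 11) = (0 1 12 9)(2 13 11 8 14 7 15 6) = [1, 12, 13, 3, 4, 5, 2, 15, 14, 0, 10, 8, 9, 11, 7, 6]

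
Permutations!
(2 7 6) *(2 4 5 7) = (4 5 7 6) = [0, 1, 2, 3, 5, 7, 4, 6]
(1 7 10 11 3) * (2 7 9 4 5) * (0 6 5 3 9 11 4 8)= (0 6 5 2 7 10 4 3 1 11 9 8)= [6, 11, 7, 1, 3, 2, 5, 10, 0, 8, 4, 9]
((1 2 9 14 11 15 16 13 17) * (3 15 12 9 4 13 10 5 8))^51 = (1 2 4 13 17)(3 10)(5 15)(8 16)(9 12 11 14)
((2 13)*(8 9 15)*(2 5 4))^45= (15)(2 13 5 4)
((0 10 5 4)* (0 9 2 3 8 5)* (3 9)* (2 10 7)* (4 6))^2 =((0 7 2 9 10)(3 8 5 6 4))^2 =(0 2 10 7 9)(3 5 4 8 6)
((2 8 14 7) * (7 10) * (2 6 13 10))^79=(2 8 14)(6 7 10 13)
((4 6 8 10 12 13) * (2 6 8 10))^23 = ((2 6 10 12 13 4 8))^23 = (2 10 13 8 6 12 4)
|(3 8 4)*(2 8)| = |(2 8 4 3)| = 4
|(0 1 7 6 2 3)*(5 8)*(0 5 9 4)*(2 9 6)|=|(0 1 7 2 3 5 8 6 9 4)|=10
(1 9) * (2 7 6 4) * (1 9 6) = (9)(1 6 4 2 7) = [0, 6, 7, 3, 2, 5, 4, 1, 8, 9]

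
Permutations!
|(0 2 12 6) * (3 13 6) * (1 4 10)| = |(0 2 12 3 13 6)(1 4 10)| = 6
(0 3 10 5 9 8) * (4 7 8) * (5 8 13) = (0 3 10 8)(4 7 13 5 9) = [3, 1, 2, 10, 7, 9, 6, 13, 0, 4, 8, 11, 12, 5]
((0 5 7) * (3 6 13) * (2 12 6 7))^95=((0 5 2 12 6 13 3 7))^95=(0 7 3 13 6 12 2 5)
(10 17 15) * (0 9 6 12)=(0 9 6 12)(10 17 15)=[9, 1, 2, 3, 4, 5, 12, 7, 8, 6, 17, 11, 0, 13, 14, 10, 16, 15]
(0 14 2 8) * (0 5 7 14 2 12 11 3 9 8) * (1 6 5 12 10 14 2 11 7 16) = (0 11 3 9 8 12 7 2)(1 6 5 16)(10 14) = [11, 6, 0, 9, 4, 16, 5, 2, 12, 8, 14, 3, 7, 13, 10, 15, 1]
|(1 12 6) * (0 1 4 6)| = |(0 1 12)(4 6)| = 6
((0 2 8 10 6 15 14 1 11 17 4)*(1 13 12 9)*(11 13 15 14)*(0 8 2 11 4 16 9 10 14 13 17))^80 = ((0 11)(1 17 16 9)(4 8 14 15)(6 13 12 10))^80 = (17)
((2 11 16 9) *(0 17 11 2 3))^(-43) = ((0 17 11 16 9 3))^(-43) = (0 3 9 16 11 17)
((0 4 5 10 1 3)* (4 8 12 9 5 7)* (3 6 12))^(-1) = ((0 8 3)(1 6 12 9 5 10)(4 7))^(-1) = (0 3 8)(1 10 5 9 12 6)(4 7)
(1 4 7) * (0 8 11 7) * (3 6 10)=(0 8 11 7 1 4)(3 6 10)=[8, 4, 2, 6, 0, 5, 10, 1, 11, 9, 3, 7]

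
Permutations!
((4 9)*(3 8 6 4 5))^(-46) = ((3 8 6 4 9 5))^(-46) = (3 6 9)(4 5 8)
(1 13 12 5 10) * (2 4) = (1 13 12 5 10)(2 4) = [0, 13, 4, 3, 2, 10, 6, 7, 8, 9, 1, 11, 5, 12]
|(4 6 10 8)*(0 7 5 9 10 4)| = 6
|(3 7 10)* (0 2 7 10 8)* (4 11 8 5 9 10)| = 10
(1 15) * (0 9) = (0 9)(1 15) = [9, 15, 2, 3, 4, 5, 6, 7, 8, 0, 10, 11, 12, 13, 14, 1]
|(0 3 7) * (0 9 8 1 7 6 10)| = 4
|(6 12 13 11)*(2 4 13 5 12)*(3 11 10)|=14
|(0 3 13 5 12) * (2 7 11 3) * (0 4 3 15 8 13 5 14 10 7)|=28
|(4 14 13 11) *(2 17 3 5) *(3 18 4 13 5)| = 6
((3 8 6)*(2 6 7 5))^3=((2 6 3 8 7 5))^3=(2 8)(3 5)(6 7)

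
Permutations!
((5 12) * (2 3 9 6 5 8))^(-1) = ((2 3 9 6 5 12 8))^(-1) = (2 8 12 5 6 9 3)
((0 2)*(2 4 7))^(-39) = (0 4 7 2) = ((0 4 7 2))^(-39)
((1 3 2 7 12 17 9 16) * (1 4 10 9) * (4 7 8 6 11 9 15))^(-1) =((1 3 2 8 6 11 9 16 7 12 17)(4 10 15))^(-1) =(1 17 12 7 16 9 11 6 8 2 3)(4 15 10)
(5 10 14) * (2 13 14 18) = [0, 1, 13, 3, 4, 10, 6, 7, 8, 9, 18, 11, 12, 14, 5, 15, 16, 17, 2] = (2 13 14 5 10 18)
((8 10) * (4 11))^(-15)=(4 11)(8 10)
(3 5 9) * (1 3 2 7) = (1 3 5 9 2 7) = [0, 3, 7, 5, 4, 9, 6, 1, 8, 2]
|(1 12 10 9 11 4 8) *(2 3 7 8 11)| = |(1 12 10 9 2 3 7 8)(4 11)| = 8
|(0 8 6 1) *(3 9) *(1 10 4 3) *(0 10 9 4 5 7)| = 8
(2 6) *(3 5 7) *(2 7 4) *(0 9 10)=(0 9 10)(2 6 7 3 5 4)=[9, 1, 6, 5, 2, 4, 7, 3, 8, 10, 0]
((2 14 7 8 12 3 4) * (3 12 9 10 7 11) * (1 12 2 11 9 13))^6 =(1 7 14)(2 13 10)(8 9 12)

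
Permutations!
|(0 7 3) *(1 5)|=|(0 7 3)(1 5)|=6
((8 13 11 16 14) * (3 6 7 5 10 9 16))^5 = ((3 6 7 5 10 9 16 14 8 13 11))^5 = (3 9 11 10 13 5 8 7 14 6 16)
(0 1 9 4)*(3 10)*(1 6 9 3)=(0 6 9 4)(1 3 10)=[6, 3, 2, 10, 0, 5, 9, 7, 8, 4, 1]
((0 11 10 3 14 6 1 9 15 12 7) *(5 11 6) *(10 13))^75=((0 6 1 9 15 12 7)(3 14 5 11 13 10))^75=(0 12 9 6 7 15 1)(3 11)(5 10)(13 14)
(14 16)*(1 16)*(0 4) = [4, 16, 2, 3, 0, 5, 6, 7, 8, 9, 10, 11, 12, 13, 1, 15, 14] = (0 4)(1 16 14)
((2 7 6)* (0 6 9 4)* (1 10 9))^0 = (10)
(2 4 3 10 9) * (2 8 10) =(2 4 3)(8 10 9) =[0, 1, 4, 2, 3, 5, 6, 7, 10, 8, 9]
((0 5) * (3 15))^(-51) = (0 5)(3 15)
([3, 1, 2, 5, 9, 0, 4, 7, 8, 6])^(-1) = [5, 1, 2, 0, 6, 3, 9, 7, 8, 4]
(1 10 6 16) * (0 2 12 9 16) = (0 2 12 9 16 1 10 6) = [2, 10, 12, 3, 4, 5, 0, 7, 8, 16, 6, 11, 9, 13, 14, 15, 1]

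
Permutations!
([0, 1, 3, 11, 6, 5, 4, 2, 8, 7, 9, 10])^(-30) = [0, 1, 2, 3, 4, 5, 6, 7, 8, 9, 10, 11]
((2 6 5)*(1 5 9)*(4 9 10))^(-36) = (1 9 4 10 6 2 5)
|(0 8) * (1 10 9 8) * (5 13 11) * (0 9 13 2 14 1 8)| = 21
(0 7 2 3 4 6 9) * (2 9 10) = (0 7 9)(2 3 4 6 10) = [7, 1, 3, 4, 6, 5, 10, 9, 8, 0, 2]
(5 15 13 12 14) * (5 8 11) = (5 15 13 12 14 8 11) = [0, 1, 2, 3, 4, 15, 6, 7, 11, 9, 10, 5, 14, 12, 8, 13]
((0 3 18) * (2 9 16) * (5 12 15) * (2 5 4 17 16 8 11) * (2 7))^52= ((0 3 18)(2 9 8 11 7)(4 17 16 5 12 15))^52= (0 3 18)(2 8 7 9 11)(4 12 16)(5 17 15)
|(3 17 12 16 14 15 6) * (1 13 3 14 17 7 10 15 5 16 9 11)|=|(1 13 3 7 10 15 6 14 5 16 17 12 9 11)|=14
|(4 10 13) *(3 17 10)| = 5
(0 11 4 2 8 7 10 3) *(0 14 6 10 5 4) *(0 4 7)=[11, 1, 8, 14, 2, 7, 10, 5, 0, 9, 3, 4, 12, 13, 6]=(0 11 4 2 8)(3 14 6 10)(5 7)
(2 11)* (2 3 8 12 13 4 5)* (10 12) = (2 11 3 8 10 12 13 4 5) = [0, 1, 11, 8, 5, 2, 6, 7, 10, 9, 12, 3, 13, 4]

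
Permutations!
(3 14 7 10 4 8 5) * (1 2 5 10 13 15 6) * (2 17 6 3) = (1 17 6)(2 5)(3 14 7 13 15)(4 8 10) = [0, 17, 5, 14, 8, 2, 1, 13, 10, 9, 4, 11, 12, 15, 7, 3, 16, 6]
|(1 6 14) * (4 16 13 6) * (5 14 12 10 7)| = |(1 4 16 13 6 12 10 7 5 14)| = 10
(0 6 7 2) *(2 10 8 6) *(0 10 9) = (0 2 10 8 6 7 9) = [2, 1, 10, 3, 4, 5, 7, 9, 6, 0, 8]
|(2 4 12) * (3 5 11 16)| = 12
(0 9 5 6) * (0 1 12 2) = (0 9 5 6 1 12 2) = [9, 12, 0, 3, 4, 6, 1, 7, 8, 5, 10, 11, 2]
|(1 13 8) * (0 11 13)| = 5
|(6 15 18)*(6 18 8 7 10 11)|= 6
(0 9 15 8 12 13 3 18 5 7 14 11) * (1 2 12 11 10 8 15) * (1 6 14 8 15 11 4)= (0 9 6 14 10 15 11)(1 2 12 13 3 18 5 7 8 4)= [9, 2, 12, 18, 1, 7, 14, 8, 4, 6, 15, 0, 13, 3, 10, 11, 16, 17, 5]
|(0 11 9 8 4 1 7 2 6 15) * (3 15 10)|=|(0 11 9 8 4 1 7 2 6 10 3 15)|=12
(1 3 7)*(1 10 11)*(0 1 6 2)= [1, 3, 0, 7, 4, 5, 2, 10, 8, 9, 11, 6]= (0 1 3 7 10 11 6 2)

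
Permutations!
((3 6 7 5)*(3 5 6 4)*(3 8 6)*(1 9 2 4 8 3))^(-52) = (1 3)(2 6)(4 7)(8 9)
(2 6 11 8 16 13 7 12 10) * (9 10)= (2 6 11 8 16 13 7 12 9 10)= [0, 1, 6, 3, 4, 5, 11, 12, 16, 10, 2, 8, 9, 7, 14, 15, 13]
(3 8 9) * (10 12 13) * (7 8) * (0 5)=[5, 1, 2, 7, 4, 0, 6, 8, 9, 3, 12, 11, 13, 10]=(0 5)(3 7 8 9)(10 12 13)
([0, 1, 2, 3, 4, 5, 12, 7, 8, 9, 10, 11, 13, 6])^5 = [0, 1, 2, 3, 4, 5, 13, 7, 8, 9, 10, 11, 6, 12]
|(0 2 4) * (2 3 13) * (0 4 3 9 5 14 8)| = 15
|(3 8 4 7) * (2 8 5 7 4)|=|(2 8)(3 5 7)|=6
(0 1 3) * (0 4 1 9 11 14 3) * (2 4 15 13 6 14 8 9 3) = (0 3 15 13 6 14 2 4 1)(8 9 11) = [3, 0, 4, 15, 1, 5, 14, 7, 9, 11, 10, 8, 12, 6, 2, 13]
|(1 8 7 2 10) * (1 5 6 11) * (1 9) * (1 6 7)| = |(1 8)(2 10 5 7)(6 11 9)| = 12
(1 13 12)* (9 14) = [0, 13, 2, 3, 4, 5, 6, 7, 8, 14, 10, 11, 1, 12, 9] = (1 13 12)(9 14)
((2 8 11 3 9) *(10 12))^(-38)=(12)(2 11 9 8 3)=((2 8 11 3 9)(10 12))^(-38)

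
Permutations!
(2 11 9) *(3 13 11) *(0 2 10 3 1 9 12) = (0 2 1 9 10 3 13 11 12) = [2, 9, 1, 13, 4, 5, 6, 7, 8, 10, 3, 12, 0, 11]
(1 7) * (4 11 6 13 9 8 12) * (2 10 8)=(1 7)(2 10 8 12 4 11 6 13 9)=[0, 7, 10, 3, 11, 5, 13, 1, 12, 2, 8, 6, 4, 9]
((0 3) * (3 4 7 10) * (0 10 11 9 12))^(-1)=((0 4 7 11 9 12)(3 10))^(-1)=(0 12 9 11 7 4)(3 10)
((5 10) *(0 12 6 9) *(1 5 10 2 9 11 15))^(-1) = ((0 12 6 11 15 1 5 2 9))^(-1) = (0 9 2 5 1 15 11 6 12)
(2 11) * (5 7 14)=(2 11)(5 7 14)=[0, 1, 11, 3, 4, 7, 6, 14, 8, 9, 10, 2, 12, 13, 5]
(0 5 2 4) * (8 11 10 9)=(0 5 2 4)(8 11 10 9)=[5, 1, 4, 3, 0, 2, 6, 7, 11, 8, 9, 10]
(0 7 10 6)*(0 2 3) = (0 7 10 6 2 3) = [7, 1, 3, 0, 4, 5, 2, 10, 8, 9, 6]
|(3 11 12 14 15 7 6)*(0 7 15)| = 7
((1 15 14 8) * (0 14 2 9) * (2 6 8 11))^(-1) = (0 9 2 11 14)(1 8 6 15)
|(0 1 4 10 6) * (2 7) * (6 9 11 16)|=8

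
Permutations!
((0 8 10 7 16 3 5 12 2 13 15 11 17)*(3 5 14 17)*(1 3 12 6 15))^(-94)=((0 8 10 7 16 5 6 15 11 12 2 13 1 3 14 17))^(-94)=(0 10 16 6 11 2 1 14)(3 17 8 7 5 15 12 13)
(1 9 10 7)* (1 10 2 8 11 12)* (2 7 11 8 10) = (1 9 7 2 10 11 12) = [0, 9, 10, 3, 4, 5, 6, 2, 8, 7, 11, 12, 1]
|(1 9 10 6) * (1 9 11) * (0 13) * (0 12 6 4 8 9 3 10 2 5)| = 22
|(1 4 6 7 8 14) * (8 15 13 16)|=9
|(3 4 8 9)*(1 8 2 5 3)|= |(1 8 9)(2 5 3 4)|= 12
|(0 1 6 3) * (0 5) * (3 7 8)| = |(0 1 6 7 8 3 5)| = 7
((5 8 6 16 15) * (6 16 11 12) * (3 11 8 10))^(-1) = ((3 11 12 6 8 16 15 5 10))^(-1) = (3 10 5 15 16 8 6 12 11)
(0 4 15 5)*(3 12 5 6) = (0 4 15 6 3 12 5) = [4, 1, 2, 12, 15, 0, 3, 7, 8, 9, 10, 11, 5, 13, 14, 6]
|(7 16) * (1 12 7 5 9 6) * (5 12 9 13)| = 6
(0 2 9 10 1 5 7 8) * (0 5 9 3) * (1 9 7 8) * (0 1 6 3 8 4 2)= (1 7 6 3)(2 8 5 4)(9 10)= [0, 7, 8, 1, 2, 4, 3, 6, 5, 10, 9]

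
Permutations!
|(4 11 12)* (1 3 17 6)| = |(1 3 17 6)(4 11 12)| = 12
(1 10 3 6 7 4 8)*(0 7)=(0 7 4 8 1 10 3 6)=[7, 10, 2, 6, 8, 5, 0, 4, 1, 9, 3]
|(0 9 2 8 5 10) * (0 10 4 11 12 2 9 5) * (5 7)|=8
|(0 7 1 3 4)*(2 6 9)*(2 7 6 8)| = 14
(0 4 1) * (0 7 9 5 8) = [4, 7, 2, 3, 1, 8, 6, 9, 0, 5] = (0 4 1 7 9 5 8)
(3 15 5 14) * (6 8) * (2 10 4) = (2 10 4)(3 15 5 14)(6 8) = [0, 1, 10, 15, 2, 14, 8, 7, 6, 9, 4, 11, 12, 13, 3, 5]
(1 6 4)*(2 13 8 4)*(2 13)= [0, 6, 2, 3, 1, 5, 13, 7, 4, 9, 10, 11, 12, 8]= (1 6 13 8 4)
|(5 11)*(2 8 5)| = |(2 8 5 11)| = 4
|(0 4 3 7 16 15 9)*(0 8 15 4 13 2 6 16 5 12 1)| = |(0 13 2 6 16 4 3 7 5 12 1)(8 15 9)| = 33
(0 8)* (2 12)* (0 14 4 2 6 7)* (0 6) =[8, 1, 12, 3, 2, 5, 7, 6, 14, 9, 10, 11, 0, 13, 4] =(0 8 14 4 2 12)(6 7)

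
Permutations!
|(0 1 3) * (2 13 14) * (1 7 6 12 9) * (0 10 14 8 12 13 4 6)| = 22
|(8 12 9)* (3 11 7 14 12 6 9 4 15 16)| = 24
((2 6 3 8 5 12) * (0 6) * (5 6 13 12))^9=(0 13 12 2)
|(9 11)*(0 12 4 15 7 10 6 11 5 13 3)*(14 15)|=13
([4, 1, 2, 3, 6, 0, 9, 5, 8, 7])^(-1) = (0 5 7 9 6 4)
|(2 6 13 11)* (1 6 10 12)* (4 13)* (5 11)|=|(1 6 4 13 5 11 2 10 12)|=9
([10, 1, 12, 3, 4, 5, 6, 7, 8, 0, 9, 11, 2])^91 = (0 10 9)(2 12)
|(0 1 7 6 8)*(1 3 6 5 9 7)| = 12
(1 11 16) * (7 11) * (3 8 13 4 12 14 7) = (1 3 8 13 4 12 14 7 11 16) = [0, 3, 2, 8, 12, 5, 6, 11, 13, 9, 10, 16, 14, 4, 7, 15, 1]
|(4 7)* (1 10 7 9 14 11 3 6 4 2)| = 12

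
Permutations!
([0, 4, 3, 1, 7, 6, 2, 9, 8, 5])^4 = (1 5)(2 7)(3 9)(4 6)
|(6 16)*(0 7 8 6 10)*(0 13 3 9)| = 9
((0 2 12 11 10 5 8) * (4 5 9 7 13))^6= (0 7 2 13 12 4 11 5 10 8 9)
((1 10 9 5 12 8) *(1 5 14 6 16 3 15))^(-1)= ((1 10 9 14 6 16 3 15)(5 12 8))^(-1)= (1 15 3 16 6 14 9 10)(5 8 12)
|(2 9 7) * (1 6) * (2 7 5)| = |(1 6)(2 9 5)| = 6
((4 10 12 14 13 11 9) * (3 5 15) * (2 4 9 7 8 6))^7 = (2 7 14 4 8 13 10 6 11 12)(3 5 15)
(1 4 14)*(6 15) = [0, 4, 2, 3, 14, 5, 15, 7, 8, 9, 10, 11, 12, 13, 1, 6] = (1 4 14)(6 15)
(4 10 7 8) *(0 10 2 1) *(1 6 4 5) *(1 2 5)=(0 10 7 8 1)(2 6 4 5)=[10, 0, 6, 3, 5, 2, 4, 8, 1, 9, 7]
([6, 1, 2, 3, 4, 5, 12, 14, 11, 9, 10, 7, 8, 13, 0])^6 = (0 14 7 11 8 12 6)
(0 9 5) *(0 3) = (0 9 5 3) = [9, 1, 2, 0, 4, 3, 6, 7, 8, 5]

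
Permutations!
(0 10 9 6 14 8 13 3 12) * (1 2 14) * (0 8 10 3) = (0 3 12 8 13)(1 2 14 10 9 6) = [3, 2, 14, 12, 4, 5, 1, 7, 13, 6, 9, 11, 8, 0, 10]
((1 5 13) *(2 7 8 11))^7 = ((1 5 13)(2 7 8 11))^7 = (1 5 13)(2 11 8 7)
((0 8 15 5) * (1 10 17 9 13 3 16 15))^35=((0 8 1 10 17 9 13 3 16 15 5))^35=(0 1 17 13 16 5 8 10 9 3 15)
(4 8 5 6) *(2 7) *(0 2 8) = (0 2 7 8 5 6 4) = [2, 1, 7, 3, 0, 6, 4, 8, 5]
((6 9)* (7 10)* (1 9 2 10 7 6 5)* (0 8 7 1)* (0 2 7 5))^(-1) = (0 9 1 7 6 10 2 5 8)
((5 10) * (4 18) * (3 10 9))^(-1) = ((3 10 5 9)(4 18))^(-1) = (3 9 5 10)(4 18)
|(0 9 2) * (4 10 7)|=3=|(0 9 2)(4 10 7)|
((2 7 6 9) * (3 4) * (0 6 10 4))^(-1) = (0 3 4 10 7 2 9 6)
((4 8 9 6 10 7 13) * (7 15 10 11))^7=((4 8 9 6 11 7 13)(10 15))^7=(10 15)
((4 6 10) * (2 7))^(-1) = (2 7)(4 10 6)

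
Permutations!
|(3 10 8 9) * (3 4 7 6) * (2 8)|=|(2 8 9 4 7 6 3 10)|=8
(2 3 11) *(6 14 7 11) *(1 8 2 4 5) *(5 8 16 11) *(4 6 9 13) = (1 16 11 6 14 7 5)(2 3 9 13 4 8) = [0, 16, 3, 9, 8, 1, 14, 5, 2, 13, 10, 6, 12, 4, 7, 15, 11]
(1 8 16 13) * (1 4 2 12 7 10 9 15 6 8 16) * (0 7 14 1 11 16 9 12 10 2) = (0 7 2 10 12 14 1 9 15 6 8 11 16 13 4) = [7, 9, 10, 3, 0, 5, 8, 2, 11, 15, 12, 16, 14, 4, 1, 6, 13]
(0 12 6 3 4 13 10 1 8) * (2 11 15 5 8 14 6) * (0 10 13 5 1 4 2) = (0 12)(1 14 6 3 2 11 15)(4 5 8 10) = [12, 14, 11, 2, 5, 8, 3, 7, 10, 9, 4, 15, 0, 13, 6, 1]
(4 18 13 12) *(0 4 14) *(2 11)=[4, 1, 11, 3, 18, 5, 6, 7, 8, 9, 10, 2, 14, 12, 0, 15, 16, 17, 13]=(0 4 18 13 12 14)(2 11)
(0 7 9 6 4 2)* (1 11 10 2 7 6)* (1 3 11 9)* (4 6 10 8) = (0 10 2)(1 9 3 11 8 4 7) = [10, 9, 0, 11, 7, 5, 6, 1, 4, 3, 2, 8]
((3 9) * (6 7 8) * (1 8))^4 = ((1 8 6 7)(3 9))^4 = (9)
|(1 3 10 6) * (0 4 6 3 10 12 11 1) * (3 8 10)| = 12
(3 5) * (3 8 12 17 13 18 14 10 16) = (3 5 8 12 17 13 18 14 10 16) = [0, 1, 2, 5, 4, 8, 6, 7, 12, 9, 16, 11, 17, 18, 10, 15, 3, 13, 14]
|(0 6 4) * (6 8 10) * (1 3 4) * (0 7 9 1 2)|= 5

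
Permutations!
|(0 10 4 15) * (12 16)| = |(0 10 4 15)(12 16)| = 4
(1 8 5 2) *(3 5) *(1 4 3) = (1 8)(2 4 3 5) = [0, 8, 4, 5, 3, 2, 6, 7, 1]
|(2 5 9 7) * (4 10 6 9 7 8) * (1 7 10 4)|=|(1 7 2 5 10 6 9 8)|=8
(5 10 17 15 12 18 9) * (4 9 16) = (4 9 5 10 17 15 12 18 16) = [0, 1, 2, 3, 9, 10, 6, 7, 8, 5, 17, 11, 18, 13, 14, 12, 4, 15, 16]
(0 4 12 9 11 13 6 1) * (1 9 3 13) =(0 4 12 3 13 6 9 11 1) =[4, 0, 2, 13, 12, 5, 9, 7, 8, 11, 10, 1, 3, 6]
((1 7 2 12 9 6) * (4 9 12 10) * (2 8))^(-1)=((12)(1 7 8 2 10 4 9 6))^(-1)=(12)(1 6 9 4 10 2 8 7)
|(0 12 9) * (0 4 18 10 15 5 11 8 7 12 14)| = 10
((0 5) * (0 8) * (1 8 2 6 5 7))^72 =(8)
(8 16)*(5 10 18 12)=[0, 1, 2, 3, 4, 10, 6, 7, 16, 9, 18, 11, 5, 13, 14, 15, 8, 17, 12]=(5 10 18 12)(8 16)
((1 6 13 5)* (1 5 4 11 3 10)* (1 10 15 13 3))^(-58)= ((1 6 3 15 13 4 11))^(-58)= (1 4 15 6 11 13 3)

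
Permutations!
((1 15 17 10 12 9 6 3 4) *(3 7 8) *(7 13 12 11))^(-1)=((1 15 17 10 11 7 8 3 4)(6 13 12 9))^(-1)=(1 4 3 8 7 11 10 17 15)(6 9 12 13)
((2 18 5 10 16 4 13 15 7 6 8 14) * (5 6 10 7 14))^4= ((2 18 6 8 5 7 10 16 4 13 15 14))^4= (2 5 4)(6 10 15)(7 13 18)(8 16 14)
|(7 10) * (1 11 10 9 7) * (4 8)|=6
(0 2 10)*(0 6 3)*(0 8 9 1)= [2, 0, 10, 8, 4, 5, 3, 7, 9, 1, 6]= (0 2 10 6 3 8 9 1)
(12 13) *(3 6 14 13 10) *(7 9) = (3 6 14 13 12 10)(7 9) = [0, 1, 2, 6, 4, 5, 14, 9, 8, 7, 3, 11, 10, 12, 13]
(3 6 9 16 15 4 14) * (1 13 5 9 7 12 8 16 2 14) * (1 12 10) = (1 13 5 9 2 14 3 6 7 10)(4 12 8 16 15) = [0, 13, 14, 6, 12, 9, 7, 10, 16, 2, 1, 11, 8, 5, 3, 4, 15]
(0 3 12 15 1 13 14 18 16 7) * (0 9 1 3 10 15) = (0 10 15 3 12)(1 13 14 18 16 7 9) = [10, 13, 2, 12, 4, 5, 6, 9, 8, 1, 15, 11, 0, 14, 18, 3, 7, 17, 16]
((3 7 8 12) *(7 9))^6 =(3 9 7 8 12)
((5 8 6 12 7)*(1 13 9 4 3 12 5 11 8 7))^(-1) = (1 12 3 4 9 13)(5 6 8 11 7)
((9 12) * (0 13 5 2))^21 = (0 13 5 2)(9 12)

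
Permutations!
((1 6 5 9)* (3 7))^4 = (9)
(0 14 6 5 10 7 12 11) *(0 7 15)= [14, 1, 2, 3, 4, 10, 5, 12, 8, 9, 15, 7, 11, 13, 6, 0]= (0 14 6 5 10 15)(7 12 11)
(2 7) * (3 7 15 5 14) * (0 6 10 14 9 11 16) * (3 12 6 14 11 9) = [14, 1, 15, 7, 4, 3, 10, 2, 8, 9, 11, 16, 6, 13, 12, 5, 0] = (0 14 12 6 10 11 16)(2 15 5 3 7)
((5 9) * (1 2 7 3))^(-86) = (9)(1 7)(2 3)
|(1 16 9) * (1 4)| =4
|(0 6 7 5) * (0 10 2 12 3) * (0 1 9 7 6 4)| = 8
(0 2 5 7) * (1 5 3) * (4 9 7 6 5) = [2, 4, 3, 1, 9, 6, 5, 0, 8, 7] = (0 2 3 1 4 9 7)(5 6)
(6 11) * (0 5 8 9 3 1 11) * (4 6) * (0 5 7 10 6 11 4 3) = (0 7 10 6 5 8 9)(1 4 11 3) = [7, 4, 2, 1, 11, 8, 5, 10, 9, 0, 6, 3]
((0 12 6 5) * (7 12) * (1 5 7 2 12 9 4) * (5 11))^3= ((0 2 12 6 7 9 4 1 11 5))^3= (0 6 4 5 12 9 11 2 7 1)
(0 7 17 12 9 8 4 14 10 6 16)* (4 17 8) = [7, 1, 2, 3, 14, 5, 16, 8, 17, 4, 6, 11, 9, 13, 10, 15, 0, 12] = (0 7 8 17 12 9 4 14 10 6 16)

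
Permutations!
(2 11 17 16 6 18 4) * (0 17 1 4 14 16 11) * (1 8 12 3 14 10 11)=[17, 4, 0, 14, 2, 5, 18, 7, 12, 9, 11, 8, 3, 13, 16, 15, 6, 1, 10]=(0 17 1 4 2)(3 14 16 6 18 10 11 8 12)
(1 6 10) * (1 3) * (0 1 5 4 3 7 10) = (0 1 6)(3 5 4)(7 10) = [1, 6, 2, 5, 3, 4, 0, 10, 8, 9, 7]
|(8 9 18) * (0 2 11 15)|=|(0 2 11 15)(8 9 18)|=12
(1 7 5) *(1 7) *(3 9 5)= (3 9 5 7)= [0, 1, 2, 9, 4, 7, 6, 3, 8, 5]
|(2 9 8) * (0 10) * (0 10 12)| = 6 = |(0 12)(2 9 8)|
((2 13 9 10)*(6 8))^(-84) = (13)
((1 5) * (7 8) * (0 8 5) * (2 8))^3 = ((0 2 8 7 5 1))^3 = (0 7)(1 8)(2 5)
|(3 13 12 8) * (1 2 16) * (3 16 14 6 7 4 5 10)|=|(1 2 14 6 7 4 5 10 3 13 12 8 16)|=13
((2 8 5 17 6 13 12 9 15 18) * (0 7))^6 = (2 12 5 15 6)(8 9 17 18 13)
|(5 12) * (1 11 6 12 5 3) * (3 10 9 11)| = 10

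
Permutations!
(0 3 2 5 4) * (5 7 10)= (0 3 2 7 10 5 4)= [3, 1, 7, 2, 0, 4, 6, 10, 8, 9, 5]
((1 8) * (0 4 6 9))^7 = (0 9 6 4)(1 8)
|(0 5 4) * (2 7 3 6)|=|(0 5 4)(2 7 3 6)|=12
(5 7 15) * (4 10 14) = (4 10 14)(5 7 15) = [0, 1, 2, 3, 10, 7, 6, 15, 8, 9, 14, 11, 12, 13, 4, 5]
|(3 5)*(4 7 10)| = 6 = |(3 5)(4 7 10)|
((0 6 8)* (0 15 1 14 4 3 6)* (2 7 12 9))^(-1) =(1 15 8 6 3 4 14)(2 9 12 7)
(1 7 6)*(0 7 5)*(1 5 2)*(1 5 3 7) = (0 1 2 5)(3 7 6) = [1, 2, 5, 7, 4, 0, 3, 6]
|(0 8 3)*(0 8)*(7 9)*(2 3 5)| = 4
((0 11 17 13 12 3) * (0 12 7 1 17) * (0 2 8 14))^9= (0 14 8 2 11)(1 17 13 7)(3 12)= ((0 11 2 8 14)(1 17 13 7)(3 12))^9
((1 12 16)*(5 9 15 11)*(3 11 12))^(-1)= (1 16 12 15 9 5 11 3)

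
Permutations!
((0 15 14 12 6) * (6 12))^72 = (15)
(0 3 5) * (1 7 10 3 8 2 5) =(0 8 2 5)(1 7 10 3) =[8, 7, 5, 1, 4, 0, 6, 10, 2, 9, 3]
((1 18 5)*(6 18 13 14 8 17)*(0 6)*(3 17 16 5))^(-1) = ((0 6 18 3 17)(1 13 14 8 16 5))^(-1) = (0 17 3 18 6)(1 5 16 8 14 13)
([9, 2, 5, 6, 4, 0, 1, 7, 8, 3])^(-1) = [5, 6, 1, 9, 4, 2, 3, 7, 8, 0]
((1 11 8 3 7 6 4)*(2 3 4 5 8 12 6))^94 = ((1 11 12 6 5 8 4)(2 3 7))^94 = (1 6 4 12 8 11 5)(2 3 7)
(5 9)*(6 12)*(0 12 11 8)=(0 12 6 11 8)(5 9)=[12, 1, 2, 3, 4, 9, 11, 7, 0, 5, 10, 8, 6]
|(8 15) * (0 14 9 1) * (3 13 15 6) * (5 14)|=5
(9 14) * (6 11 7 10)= (6 11 7 10)(9 14)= [0, 1, 2, 3, 4, 5, 11, 10, 8, 14, 6, 7, 12, 13, 9]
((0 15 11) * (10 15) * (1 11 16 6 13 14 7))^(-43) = ((0 10 15 16 6 13 14 7 1 11))^(-43) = (0 7 6 10 1 13 15 11 14 16)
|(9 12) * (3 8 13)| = |(3 8 13)(9 12)| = 6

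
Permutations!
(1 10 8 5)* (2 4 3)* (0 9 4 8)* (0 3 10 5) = (0 9 4 10 3 2 8)(1 5) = [9, 5, 8, 2, 10, 1, 6, 7, 0, 4, 3]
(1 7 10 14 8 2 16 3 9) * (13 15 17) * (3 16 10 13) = (1 7 13 15 17 3 9)(2 10 14 8) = [0, 7, 10, 9, 4, 5, 6, 13, 2, 1, 14, 11, 12, 15, 8, 17, 16, 3]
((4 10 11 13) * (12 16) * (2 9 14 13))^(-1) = ((2 9 14 13 4 10 11)(12 16))^(-1) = (2 11 10 4 13 14 9)(12 16)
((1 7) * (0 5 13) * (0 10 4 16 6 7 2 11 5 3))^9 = (0 3)(1 7 6 16 4 10 13 5 11 2)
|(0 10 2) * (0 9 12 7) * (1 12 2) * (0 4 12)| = |(0 10 1)(2 9)(4 12 7)| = 6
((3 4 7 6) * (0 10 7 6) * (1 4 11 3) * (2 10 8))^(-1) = (0 7 10 2 8)(1 6 4)(3 11)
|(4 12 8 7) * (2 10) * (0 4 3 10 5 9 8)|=21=|(0 4 12)(2 5 9 8 7 3 10)|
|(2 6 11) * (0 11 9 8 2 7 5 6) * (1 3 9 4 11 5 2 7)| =11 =|(0 5 6 4 11 1 3 9 8 7 2)|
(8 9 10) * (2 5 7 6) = (2 5 7 6)(8 9 10) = [0, 1, 5, 3, 4, 7, 2, 6, 9, 10, 8]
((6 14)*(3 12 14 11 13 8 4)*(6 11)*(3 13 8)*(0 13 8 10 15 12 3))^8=((0 13)(4 8)(10 15 12 14 11))^8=(10 14 15 11 12)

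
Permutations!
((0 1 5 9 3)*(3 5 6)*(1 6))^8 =((0 6 3)(5 9))^8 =(9)(0 3 6)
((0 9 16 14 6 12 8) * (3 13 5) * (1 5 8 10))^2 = ((0 9 16 14 6 12 10 1 5 3 13 8))^2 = (0 16 6 10 5 13)(1 3 8 9 14 12)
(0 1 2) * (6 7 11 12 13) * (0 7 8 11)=(0 1 2 7)(6 8 11 12 13)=[1, 2, 7, 3, 4, 5, 8, 0, 11, 9, 10, 12, 13, 6]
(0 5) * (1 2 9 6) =(0 5)(1 2 9 6) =[5, 2, 9, 3, 4, 0, 1, 7, 8, 6]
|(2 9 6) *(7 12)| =|(2 9 6)(7 12)| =6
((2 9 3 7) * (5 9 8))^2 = (2 5 3)(7 8 9)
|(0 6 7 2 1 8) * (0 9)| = 7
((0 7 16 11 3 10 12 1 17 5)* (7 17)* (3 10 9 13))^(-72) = (17)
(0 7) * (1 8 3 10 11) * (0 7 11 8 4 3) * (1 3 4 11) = (0 1 11 3 10 8) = [1, 11, 2, 10, 4, 5, 6, 7, 0, 9, 8, 3]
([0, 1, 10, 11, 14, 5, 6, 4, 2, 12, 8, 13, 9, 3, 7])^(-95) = [0, 1, 10, 11, 14, 5, 6, 4, 2, 12, 8, 13, 9, 3, 7]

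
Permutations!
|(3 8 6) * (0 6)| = 4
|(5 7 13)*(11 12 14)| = |(5 7 13)(11 12 14)| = 3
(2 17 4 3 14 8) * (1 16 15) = (1 16 15)(2 17 4 3 14 8) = [0, 16, 17, 14, 3, 5, 6, 7, 2, 9, 10, 11, 12, 13, 8, 1, 15, 4]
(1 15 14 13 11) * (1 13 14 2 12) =(1 15 2 12)(11 13) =[0, 15, 12, 3, 4, 5, 6, 7, 8, 9, 10, 13, 1, 11, 14, 2]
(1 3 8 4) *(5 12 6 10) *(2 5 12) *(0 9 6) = [9, 3, 5, 8, 1, 2, 10, 7, 4, 6, 12, 11, 0] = (0 9 6 10 12)(1 3 8 4)(2 5)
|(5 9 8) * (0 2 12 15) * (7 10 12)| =|(0 2 7 10 12 15)(5 9 8)| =6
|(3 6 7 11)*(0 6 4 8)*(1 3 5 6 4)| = |(0 4 8)(1 3)(5 6 7 11)| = 12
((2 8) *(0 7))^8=((0 7)(2 8))^8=(8)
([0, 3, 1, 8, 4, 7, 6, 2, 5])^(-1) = [0, 2, 7, 1, 4, 8, 6, 5, 3]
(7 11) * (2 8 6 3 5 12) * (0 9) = (0 9)(2 8 6 3 5 12)(7 11) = [9, 1, 8, 5, 4, 12, 3, 11, 6, 0, 10, 7, 2]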